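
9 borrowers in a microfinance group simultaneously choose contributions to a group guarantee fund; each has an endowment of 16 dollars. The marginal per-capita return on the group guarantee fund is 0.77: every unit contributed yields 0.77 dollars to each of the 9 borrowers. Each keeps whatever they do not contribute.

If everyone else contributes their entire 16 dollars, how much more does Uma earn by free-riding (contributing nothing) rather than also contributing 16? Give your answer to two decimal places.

Switching from a contribution of 16 to 0 lets Uma keep an extra 16 dollars, but lowers the group guarantee fund by 16, which costs Uma their own share of that drop: 0.77 × 16 = 12.32.
Net gain = 16 − 12.32 = 3.68. The private return per contributed unit (0.77) is below 1, so free-riding is indeed the best response regardless of what the others do.

3.68 dollars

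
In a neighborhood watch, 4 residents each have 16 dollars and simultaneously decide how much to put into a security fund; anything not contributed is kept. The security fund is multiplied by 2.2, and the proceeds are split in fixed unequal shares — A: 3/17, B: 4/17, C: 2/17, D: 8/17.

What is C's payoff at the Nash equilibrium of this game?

Each unit j contributes comes back to j as 2.2 × (j's share), so j prefers to contribute only if that share exceeds 1/2.2 = 0.4545; otherwise keeping the unit dominates.
The only share above 0.4545 is D's 8/17, contributing 16; the remaining 3 contribute 0. Total contributed: 16.
C keeps 16 and receives 2.2 × 16 × 2/17 = 4.14 from the security fund, for a payoff of 20.14.

20.14 dollars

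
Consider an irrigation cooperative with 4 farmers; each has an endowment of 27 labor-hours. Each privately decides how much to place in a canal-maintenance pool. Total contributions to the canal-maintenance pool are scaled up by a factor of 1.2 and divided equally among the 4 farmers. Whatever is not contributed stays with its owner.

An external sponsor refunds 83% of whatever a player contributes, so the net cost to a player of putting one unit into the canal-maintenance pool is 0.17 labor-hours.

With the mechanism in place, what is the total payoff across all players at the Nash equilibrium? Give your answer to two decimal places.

The effective private return per unit is now (1.2/4) / 0.17 = 1.7647 > 1, so every player's dominant strategy flips to full contribution.
At the Nash equilibrium everyone contributes 27. Group total payoff = 4 × (27 × 0.83 + 1.2 × 27) = 219.24.

219.24 labor-hours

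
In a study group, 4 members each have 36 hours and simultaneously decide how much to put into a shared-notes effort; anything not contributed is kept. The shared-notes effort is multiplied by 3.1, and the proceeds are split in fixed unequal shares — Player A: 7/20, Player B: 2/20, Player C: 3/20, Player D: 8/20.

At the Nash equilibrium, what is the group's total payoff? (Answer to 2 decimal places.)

295.20 hours

A player with share s gets back 3.1·s per unit contributed, so full contribution is dominant for anyone with s > 1/3.1 = 0.3226 and zero contribution is dominant for anyone below.
Player A and Player D clear that bar, contributing 36 each; the remaining 2 contribute 0. Total contributed: 72.
The shared-notes effort pays out 3.1 × 72 = 223.20 in total (split across the unequal shares, but the aggregate is all that matters for the group sum).
The 2 free-riders keep 36 each, adding 72. Group total = 72 + 223.20 = 295.20.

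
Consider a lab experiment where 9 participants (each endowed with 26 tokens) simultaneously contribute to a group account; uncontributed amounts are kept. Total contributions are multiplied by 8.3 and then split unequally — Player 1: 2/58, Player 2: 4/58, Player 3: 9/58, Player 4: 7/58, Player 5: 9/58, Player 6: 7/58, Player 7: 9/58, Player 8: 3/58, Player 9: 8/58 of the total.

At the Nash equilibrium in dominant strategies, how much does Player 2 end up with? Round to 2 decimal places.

Each unit j contributes comes back to j as 8.3 × (j's share), so j prefers to contribute only if that share exceeds 1/8.3 = 0.1205; otherwise keeping the unit dominates.
Player 3, Player 4, Player 5, Player 6, Player 7 and Player 9 clear that bar, contributing 26 each; the remaining 3 contribute 0. Total contributed: 156.
Player 2 keeps 26 and receives 8.3 × 156 × 4/58 = 89.30 from the group account, for a payoff of 115.30.

115.30 tokens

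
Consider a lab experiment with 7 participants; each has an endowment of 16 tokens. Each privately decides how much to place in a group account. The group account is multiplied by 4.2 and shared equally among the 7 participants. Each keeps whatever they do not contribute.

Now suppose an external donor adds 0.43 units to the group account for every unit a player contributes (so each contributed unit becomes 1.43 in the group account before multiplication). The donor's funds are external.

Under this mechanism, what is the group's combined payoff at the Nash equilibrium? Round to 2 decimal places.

The effective private return is 4.2 × 1.43 / 7 = 0.8580, which is still under 1, so the mechanism doesn't change anyone's dominant strategy: zero contribution.
At the Nash equilibrium no one contributes; group total payoff = 7 × 16 = 112.

112.00 tokens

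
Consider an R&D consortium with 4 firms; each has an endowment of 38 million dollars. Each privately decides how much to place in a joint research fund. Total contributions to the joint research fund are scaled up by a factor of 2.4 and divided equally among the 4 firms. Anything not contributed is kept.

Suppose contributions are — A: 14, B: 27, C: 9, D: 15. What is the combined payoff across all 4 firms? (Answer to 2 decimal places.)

243.00 million dollars

Total contributed: 14 + 27 + 9 + 15 = 65; total kept: 4 × 38 − 65 = 87.
The joint research fund pays out 2.4 × 65 = 156.00 in aggregate.
Group total = 87 + 156.00 = 243.00.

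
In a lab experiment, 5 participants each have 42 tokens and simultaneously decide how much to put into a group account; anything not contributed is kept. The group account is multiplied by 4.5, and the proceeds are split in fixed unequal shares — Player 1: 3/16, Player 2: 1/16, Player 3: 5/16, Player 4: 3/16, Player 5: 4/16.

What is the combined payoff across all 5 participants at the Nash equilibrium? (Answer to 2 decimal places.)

504.00 tokens

A player with share s gets back 4.5·s per unit contributed, so full contribution is dominant for anyone with s > 1/4.5 = 0.2222 and zero contribution is dominant for anyone below.
Player 3 and Player 5 are above the threshold, contributing 42 each; the remaining 3 contribute 0. Total contributed: 84.
The group account pays out 4.5 × 84 = 378.00 in total (split across the unequal shares, but the aggregate is all that matters for the group sum).
The 3 free-riders keep 42 each, adding 126. Group total = 126 + 378.00 = 504.00.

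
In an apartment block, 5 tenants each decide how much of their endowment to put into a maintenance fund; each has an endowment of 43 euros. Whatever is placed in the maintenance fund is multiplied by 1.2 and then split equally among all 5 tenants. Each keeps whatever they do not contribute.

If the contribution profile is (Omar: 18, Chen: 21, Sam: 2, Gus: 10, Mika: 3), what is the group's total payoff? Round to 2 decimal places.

225.80 euros

Total contributed: 18 + 21 + 2 + 10 + 3 = 54; total kept: 5 × 43 − 54 = 161.
The maintenance fund pays out 1.2 × 54 = 64.80 in aggregate.
Group total = 161 + 64.80 = 225.80.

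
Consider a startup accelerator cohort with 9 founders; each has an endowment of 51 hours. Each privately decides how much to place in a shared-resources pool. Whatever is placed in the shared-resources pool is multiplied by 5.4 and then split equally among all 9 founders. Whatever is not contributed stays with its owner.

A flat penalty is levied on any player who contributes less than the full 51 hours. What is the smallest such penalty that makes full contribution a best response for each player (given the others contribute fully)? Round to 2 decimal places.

Given the others contribute fully, the best deviation is to contribute 0 (any partial contribution still incurs the fine and gives up units whose private return 0.6000 is below 1).
Deviating from 51 to 0 saves 51 hours but forfeits the deviator's share of the drop in the shared-resources pool: 5.4/9 × 51 = 30.60.
So the deviation gain is 51 − 30.60 = 20.40, and the fine must be at least 20.40 hours to wipe it out.

20.40 hours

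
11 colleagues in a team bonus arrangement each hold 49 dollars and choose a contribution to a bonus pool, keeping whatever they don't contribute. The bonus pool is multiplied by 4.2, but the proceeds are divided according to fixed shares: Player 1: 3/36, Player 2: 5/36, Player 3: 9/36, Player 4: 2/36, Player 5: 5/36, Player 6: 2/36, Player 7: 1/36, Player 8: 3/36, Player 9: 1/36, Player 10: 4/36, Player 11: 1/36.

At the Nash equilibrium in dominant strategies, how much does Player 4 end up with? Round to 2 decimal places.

60.43 dollars

Each unit j contributes comes back to j as 4.2 × (j's share), so j prefers to contribute only if that share exceeds 1/4.2 = 0.2381; otherwise keeping the unit dominates.
Only Player 3 (9/36) clears that bar, contributing 49; the remaining 10 contribute 0. Total contributed: 49.
Player 4 keeps 49 and receives 4.2 × 49 × 2/36 = 11.43 from the bonus pool, for a payoff of 60.43.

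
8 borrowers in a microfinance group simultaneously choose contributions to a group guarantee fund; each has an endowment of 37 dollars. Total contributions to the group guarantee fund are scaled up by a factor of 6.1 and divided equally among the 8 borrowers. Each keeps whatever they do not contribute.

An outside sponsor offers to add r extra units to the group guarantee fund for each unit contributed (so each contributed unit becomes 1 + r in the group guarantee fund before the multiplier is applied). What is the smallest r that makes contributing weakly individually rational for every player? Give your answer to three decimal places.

With matching at rate r, one contributed unit becomes (1 + r) in the group guarantee fund and returns 6.1 × (1 + r) / 8 to the contributor.
Setting this equal to 1: 1 + r = 8/6.1 = 1.3115.
So the minimum matching rate is r = 1.3115 − 1 = 0.311.

0.311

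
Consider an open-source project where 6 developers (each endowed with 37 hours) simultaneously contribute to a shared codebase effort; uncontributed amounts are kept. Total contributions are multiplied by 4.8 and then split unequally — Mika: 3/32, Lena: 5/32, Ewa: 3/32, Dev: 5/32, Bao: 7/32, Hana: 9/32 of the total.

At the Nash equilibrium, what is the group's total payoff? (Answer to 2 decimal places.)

A player with share s gets back 4.8·s per unit contributed, so full contribution is dominant for anyone with s > 1/4.8 = 0.2083 and zero contribution is dominant for anyone below.
Bao and Hana clear that bar, contributing 37 each; the remaining 4 contribute 0. Total contributed: 74.
The shared codebase effort pays out 4.8 × 74 = 355.20 in total (split across the unequal shares, but the aggregate is all that matters for the group sum).
The 4 free-riders keep 37 each, adding 148. Group total = 148 + 355.20 = 503.20.

503.20 hours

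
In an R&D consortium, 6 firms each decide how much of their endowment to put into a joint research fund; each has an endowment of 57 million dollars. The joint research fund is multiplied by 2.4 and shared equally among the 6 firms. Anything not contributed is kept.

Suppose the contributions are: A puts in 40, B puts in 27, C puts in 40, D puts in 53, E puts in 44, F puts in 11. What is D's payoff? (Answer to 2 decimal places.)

90.00 million dollars

Total contributed: 40 + 27 + 40 + 53 + 44 + 11 = 215.
Each receives 2.4 × 215 / 6 = 86.00 from the joint research fund.
D keeps 57 − 53 = 4, so D's payoff is 4 + 86.00 = 90.00.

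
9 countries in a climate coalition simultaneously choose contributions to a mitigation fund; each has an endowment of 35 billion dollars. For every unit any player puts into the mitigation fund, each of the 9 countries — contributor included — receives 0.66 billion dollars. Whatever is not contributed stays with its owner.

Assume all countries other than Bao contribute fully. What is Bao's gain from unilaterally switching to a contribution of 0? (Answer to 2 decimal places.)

Switching from a contribution of 35 to 0 lets Bao keep an extra 35 billion dollars, but lowers the mitigation fund by 35, which costs Bao their own share of that drop: 0.66 × 35 = 23.10.
Net gain = 35 − 23.10 = 11.90. The private return per contributed unit (0.66) is below 1, so free-riding is indeed the best response regardless of what the others do.

11.90 billion dollars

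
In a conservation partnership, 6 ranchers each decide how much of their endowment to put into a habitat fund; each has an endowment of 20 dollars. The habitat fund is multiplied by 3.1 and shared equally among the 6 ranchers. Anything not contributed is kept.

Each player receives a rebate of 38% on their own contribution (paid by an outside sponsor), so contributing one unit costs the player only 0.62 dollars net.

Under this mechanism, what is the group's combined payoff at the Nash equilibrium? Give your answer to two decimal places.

120.00 dollars

Even with the mechanism, each unit contributed returns only (3.1/6) / 0.62 = 0.8333 per unit of net cost, so contributing nothing is still dominant.
Everyone keeps their endowment and the group total is 6 × 20 = 120.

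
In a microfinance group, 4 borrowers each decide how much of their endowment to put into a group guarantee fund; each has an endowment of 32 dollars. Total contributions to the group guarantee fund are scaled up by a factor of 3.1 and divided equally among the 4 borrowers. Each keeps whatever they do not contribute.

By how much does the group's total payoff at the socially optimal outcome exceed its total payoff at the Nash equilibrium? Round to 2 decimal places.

Each contributed unit returns 3.1/4 = 0.7750 to its contributor — below 1 — so contributing 0 is dominant for every player. At the Nash equilibrium everyone keeps their 32, and the group total is 4 × 32 = 128.
Each contributed unit returns 3.100 to the group as a whole (0.7750 to each of 4 players), which exceeds 1, so the social optimum is full contribution: group total = 3.100 × 128 = 396.80.
Efficiency loss = 396.80 − 128 = 268.80.

268.80 dollars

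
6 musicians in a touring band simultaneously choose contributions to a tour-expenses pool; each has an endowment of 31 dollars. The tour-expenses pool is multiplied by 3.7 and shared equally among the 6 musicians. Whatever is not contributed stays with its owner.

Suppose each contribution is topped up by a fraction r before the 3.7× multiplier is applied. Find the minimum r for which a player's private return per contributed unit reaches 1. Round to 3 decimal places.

With matching at rate r, one contributed unit becomes (1 + r) in the tour-expenses pool and returns 3.7 × (1 + r) / 6 to the contributor.
Setting this equal to 1: 1 + r = 6/3.7 = 1.6216.
So the minimum matching rate is r = 1.6216 − 1 = 0.622.

0.622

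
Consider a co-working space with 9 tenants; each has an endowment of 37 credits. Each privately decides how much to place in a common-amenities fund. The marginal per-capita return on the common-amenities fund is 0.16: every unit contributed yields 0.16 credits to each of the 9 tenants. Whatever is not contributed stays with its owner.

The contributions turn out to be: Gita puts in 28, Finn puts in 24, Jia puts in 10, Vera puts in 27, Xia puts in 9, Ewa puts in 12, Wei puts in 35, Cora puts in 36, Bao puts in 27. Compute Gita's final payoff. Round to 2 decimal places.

Total contributed: 28 + 24 + 10 + 27 + 9 + 12 + 35 + 36 + 27 = 208.
Each receives 0.16 × 208 = 33.28 from the common-amenities fund.
Gita keeps 37 − 28 = 9, so Gita's payoff is 9 + 33.28 = 42.28.

42.28 credits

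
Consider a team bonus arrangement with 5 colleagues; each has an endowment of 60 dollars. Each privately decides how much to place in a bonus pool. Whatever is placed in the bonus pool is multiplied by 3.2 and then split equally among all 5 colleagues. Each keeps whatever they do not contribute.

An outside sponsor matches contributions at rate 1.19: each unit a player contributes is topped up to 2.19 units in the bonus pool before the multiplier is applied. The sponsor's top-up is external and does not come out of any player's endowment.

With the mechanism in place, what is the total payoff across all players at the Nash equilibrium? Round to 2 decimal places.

The effective private return per unit is now 3.2 × 2.19 / 5 = 1.4016 > 1, so every player's dominant strategy flips to full contribution.
So the Nash equilibrium is full contribution by all 5; the group earns 3.2 × 2.19 × 300 = 2102.40.

2102.40 dollars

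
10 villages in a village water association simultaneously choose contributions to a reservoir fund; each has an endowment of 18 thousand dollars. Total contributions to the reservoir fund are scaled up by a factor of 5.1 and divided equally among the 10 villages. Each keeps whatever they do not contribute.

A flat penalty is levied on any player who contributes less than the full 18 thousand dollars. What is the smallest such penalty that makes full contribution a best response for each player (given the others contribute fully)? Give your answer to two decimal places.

8.82 thousand dollars

Given the others contribute fully, the best deviation is to contribute 0 (any partial contribution still incurs the fine and gives up units whose private return 0.5100 is below 1).
Deviating from 18 to 0 saves 18 thousand dollars but forfeits the deviator's share of the drop in the reservoir fund: 5.1/10 × 18 = 9.18.
So the deviation gain is 18 − 9.18 = 8.82, and the fine must be at least 8.82 thousand dollars to wipe it out.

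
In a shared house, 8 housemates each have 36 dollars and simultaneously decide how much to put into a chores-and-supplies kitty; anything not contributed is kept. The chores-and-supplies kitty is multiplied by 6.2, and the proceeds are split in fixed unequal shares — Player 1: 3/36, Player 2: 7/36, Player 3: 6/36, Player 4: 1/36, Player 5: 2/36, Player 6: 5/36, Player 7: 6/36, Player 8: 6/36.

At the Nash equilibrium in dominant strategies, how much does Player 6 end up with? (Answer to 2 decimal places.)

160.00 dollars

For player j, contributing a unit is worthwhile iff 6.2 × (j's share) ≥ 1, i.e. iff j's share is at least 0.1613.
Player 2, Player 3, Player 7 and Player 8 clear that bar, contributing 36 each; the remaining 4 contribute 0. Total contributed: 144.
Player 6 keeps 36 and receives 6.2 × 144 × 5/36 = 124.00 from the chores-and-supplies kitty, for a payoff of 160.00.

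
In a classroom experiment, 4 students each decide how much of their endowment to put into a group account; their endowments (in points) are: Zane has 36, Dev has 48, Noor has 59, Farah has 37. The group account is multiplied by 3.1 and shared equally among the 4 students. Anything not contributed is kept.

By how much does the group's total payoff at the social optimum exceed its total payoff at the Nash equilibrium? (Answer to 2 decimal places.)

The private return per contributed unit is 3.1/4 = 0.7750 < 1 for every player regardless of endowment, so the Nash equilibrium is zero contribution and the group total is Σ E_j = 36 + 48 + 59 + 37 = 180.
Each contributed unit returns 3.100 to the group, so the social optimum is full contribution by everyone: group total = 3.100 × 180 = 558.00.
Efficiency loss = (3.100 − 1) × 180 = 378.00.

378.00 points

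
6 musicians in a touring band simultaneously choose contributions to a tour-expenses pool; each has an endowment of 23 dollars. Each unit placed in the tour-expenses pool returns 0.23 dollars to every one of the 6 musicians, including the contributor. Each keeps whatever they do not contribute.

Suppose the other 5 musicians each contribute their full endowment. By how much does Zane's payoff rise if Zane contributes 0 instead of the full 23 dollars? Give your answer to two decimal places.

Switching from a contribution of 23 to 0 lets Zane keep an extra 23 dollars, but lowers the tour-expenses pool by 23, which costs Zane their own share of that drop: 0.23 × 23 = 5.29.
Net gain = 23 − 5.29 = 17.71. The private return per contributed unit (0.23) is below 1, so free-riding is indeed the best response regardless of what the others do.

17.71 dollars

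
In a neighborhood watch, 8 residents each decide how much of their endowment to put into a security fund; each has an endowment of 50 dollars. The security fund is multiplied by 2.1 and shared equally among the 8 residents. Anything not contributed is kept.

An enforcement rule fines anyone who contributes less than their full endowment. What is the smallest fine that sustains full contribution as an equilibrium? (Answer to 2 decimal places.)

36.88 dollars

Given the others contribute fully, the best deviation is to contribute 0 (any partial contribution still incurs the fine and gives up units whose private return 0.2625 is below 1).
Deviating from 50 to 0 saves 50 dollars but forfeits the deviator's share of the drop in the security fund: 2.1/8 × 50 = 13.12.
So the deviation gain is 50 − 13.12 = 36.88, and the fine must be at least 36.88 dollars to wipe it out.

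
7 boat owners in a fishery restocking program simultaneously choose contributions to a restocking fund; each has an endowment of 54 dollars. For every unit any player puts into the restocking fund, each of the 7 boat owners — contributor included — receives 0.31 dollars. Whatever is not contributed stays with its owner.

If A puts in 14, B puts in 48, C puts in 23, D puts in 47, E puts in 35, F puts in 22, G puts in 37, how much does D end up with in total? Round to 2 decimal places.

Total contributed: 14 + 48 + 23 + 47 + 35 + 22 + 37 = 226.
Each receives 0.31 × 226 = 70.06 from the restocking fund.
D keeps 54 − 47 = 7, so D's payoff is 7 + 70.06 = 77.06.

77.06 dollars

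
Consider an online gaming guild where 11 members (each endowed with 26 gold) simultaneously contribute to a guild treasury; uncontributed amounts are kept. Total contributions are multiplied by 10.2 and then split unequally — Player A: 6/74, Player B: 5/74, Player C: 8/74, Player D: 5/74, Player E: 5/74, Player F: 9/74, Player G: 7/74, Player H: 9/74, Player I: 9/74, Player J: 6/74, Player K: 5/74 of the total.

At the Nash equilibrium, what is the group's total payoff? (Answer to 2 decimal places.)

Player j's private return per contributed unit is 10.2 × (j's share). Contributing is weakly dominant for j when that share is at least 1/10.2 = 0.0980, and contributing 0 is dominant otherwise.
Player C, Player F, Player H and Player I clear that bar, contributing 26 each; the remaining 7 contribute 0. Total contributed: 104.
The guild treasury pays out 10.2 × 104 = 1060.80 in total (split across the unequal shares, but the aggregate is all that matters for the group sum).
The 7 free-riders keep 26 each, adding 182. Group total = 182 + 1060.80 = 1242.80.

1242.80 gold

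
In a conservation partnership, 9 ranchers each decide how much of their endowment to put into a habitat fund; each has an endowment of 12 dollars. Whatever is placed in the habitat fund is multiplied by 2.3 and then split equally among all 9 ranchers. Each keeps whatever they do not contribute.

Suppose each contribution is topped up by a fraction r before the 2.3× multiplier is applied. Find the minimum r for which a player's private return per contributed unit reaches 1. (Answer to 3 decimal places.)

With matching at rate r, one contributed unit becomes (1 + r) in the habitat fund and returns 2.3 × (1 + r) / 9 to the contributor.
Setting this equal to 1: 1 + r = 9/2.3 = 3.9130.
So the minimum matching rate is r = 3.9130 − 1 = 2.913.

2.913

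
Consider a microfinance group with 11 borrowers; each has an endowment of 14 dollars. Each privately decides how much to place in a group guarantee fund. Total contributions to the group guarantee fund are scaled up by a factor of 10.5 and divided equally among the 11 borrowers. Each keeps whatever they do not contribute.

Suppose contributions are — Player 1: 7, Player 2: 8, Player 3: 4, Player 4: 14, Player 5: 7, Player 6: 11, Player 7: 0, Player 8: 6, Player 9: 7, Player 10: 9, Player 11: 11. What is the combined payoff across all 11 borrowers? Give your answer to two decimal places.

952.00 dollars

Total contributed: 7 + 8 + 4 + 14 + 7 + 11 + 0 + 6 + 7 + 9 + 11 = 84; total kept: 11 × 14 − 84 = 70.
The group guarantee fund pays out 10.5 × 84 = 882.00 in aggregate.
Group total = 70 + 882.00 = 952.00.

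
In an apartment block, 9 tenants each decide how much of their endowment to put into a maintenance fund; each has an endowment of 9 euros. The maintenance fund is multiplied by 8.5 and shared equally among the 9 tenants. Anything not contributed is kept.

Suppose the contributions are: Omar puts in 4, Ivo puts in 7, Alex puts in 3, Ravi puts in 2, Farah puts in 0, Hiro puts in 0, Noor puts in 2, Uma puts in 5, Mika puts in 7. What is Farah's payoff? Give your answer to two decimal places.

37.33 euros

Total contributed: 4 + 7 + 3 + 2 + 0 + 0 + 2 + 5 + 7 = 30.
Each receives 8.5 × 30 / 9 = 28.33 from the maintenance fund.
Farah keeps 9 − 0 = 9, so Farah's payoff is 9 + 28.33 = 37.33.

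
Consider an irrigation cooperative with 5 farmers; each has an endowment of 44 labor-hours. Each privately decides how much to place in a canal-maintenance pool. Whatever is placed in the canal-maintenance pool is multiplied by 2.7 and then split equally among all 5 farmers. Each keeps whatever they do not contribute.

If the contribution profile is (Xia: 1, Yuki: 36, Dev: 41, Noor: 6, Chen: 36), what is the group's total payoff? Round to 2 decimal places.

Total contributed: 1 + 36 + 41 + 6 + 36 = 120; total kept: 5 × 44 − 120 = 100.
The canal-maintenance pool pays out 2.7 × 120 = 324.00 in aggregate.
Group total = 100 + 324.00 = 424.00.

424.00 labor-hours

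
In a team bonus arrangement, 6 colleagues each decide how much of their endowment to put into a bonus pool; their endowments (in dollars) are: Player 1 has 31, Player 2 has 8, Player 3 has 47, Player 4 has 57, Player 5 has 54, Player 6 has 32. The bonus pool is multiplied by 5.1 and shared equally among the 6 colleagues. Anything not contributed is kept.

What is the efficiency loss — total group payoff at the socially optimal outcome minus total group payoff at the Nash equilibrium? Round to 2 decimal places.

938.90 dollars

The private return per contributed unit is 5.1/6 = 0.8500 < 1 for every player regardless of endowment, so the Nash equilibrium is zero contribution and the group total is Σ E_j = 31 + 8 + 47 + 57 + 54 + 32 = 229.
Each contributed unit returns 5.100 to the group, so the social optimum is full contribution by everyone: group total = 5.100 × 229 = 1167.90.
Efficiency loss = (5.100 − 1) × 229 = 938.90.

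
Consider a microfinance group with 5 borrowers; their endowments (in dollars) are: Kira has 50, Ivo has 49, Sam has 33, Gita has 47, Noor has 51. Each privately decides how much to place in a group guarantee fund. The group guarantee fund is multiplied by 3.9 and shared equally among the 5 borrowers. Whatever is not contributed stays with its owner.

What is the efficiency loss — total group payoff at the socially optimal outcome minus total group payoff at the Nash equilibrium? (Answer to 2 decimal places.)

667.00 dollars

The private return per contributed unit is 3.9/5 = 0.7800 < 1 for every player regardless of endowment, so the Nash equilibrium is zero contribution and the group total is Σ E_j = 50 + 49 + 33 + 47 + 51 = 230.
Each contributed unit returns 3.900 to the group, so the social optimum is full contribution by everyone: group total = 3.900 × 230 = 897.00.
Efficiency loss = (3.900 − 1) × 230 = 667.00.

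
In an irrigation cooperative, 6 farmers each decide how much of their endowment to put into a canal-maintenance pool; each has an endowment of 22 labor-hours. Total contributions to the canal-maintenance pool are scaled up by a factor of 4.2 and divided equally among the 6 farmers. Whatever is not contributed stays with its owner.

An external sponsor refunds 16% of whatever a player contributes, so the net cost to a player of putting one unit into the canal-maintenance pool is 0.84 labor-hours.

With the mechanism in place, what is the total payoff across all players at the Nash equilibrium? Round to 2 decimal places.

132.00 labor-hours

With the mechanism, a contributed unit returns (4.2/6) / 0.84 = 0.8333 per unit of net cost — still below 1 — so contributing 0 remains dominant for every player.
At the Nash equilibrium no one contributes; group total payoff = 6 × 22 = 132.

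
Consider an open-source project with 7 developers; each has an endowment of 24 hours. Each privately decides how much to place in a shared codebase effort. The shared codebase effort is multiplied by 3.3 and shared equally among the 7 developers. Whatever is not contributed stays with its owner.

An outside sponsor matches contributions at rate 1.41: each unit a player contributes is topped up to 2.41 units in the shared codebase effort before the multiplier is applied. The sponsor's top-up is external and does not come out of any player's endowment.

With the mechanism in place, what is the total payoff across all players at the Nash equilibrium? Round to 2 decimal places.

The effective private return per unit is now 3.3 × 2.41 / 7 = 1.1361 > 1, so every player's dominant strategy flips to full contribution.
So the Nash equilibrium is full contribution by all 7; the group earns 3.3 × 2.41 × 168 = 1336.10.

1336.10 hours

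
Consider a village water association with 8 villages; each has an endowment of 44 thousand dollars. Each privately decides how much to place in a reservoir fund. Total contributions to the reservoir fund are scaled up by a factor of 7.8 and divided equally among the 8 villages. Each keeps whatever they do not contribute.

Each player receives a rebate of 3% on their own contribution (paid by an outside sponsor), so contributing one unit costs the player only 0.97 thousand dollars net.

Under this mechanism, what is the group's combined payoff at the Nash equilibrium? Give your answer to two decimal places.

The effective private return per unit is now (7.8/8) / 0.97 = 1.0052 > 1, so every player's dominant strategy flips to full contribution.
At the Nash equilibrium everyone contributes 44. Group total payoff = 8 × (44 × 0.03 + 7.8 × 44) = 2756.16.

2756.16 thousand dollars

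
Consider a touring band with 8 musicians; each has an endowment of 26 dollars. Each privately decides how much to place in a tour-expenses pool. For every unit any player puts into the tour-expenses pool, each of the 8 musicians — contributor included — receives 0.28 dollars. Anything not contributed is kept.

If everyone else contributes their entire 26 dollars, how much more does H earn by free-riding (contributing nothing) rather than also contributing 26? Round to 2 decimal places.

Switching from a contribution of 26 to 0 lets H keep an extra 26 dollars, but lowers the tour-expenses pool by 26, which costs H their own share of that drop: 0.28 × 26 = 7.28.
Net gain = 26 − 7.28 = 18.72. The private return per contributed unit (0.28) is below 1, so free-riding is indeed the best response regardless of what the others do.

18.72 dollars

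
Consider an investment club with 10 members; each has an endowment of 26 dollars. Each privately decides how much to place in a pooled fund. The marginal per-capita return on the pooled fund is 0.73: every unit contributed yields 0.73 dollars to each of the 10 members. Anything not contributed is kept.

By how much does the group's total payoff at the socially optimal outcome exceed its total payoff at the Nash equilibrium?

1638.00 dollars

The private return per contributed unit is 0.73 < 1, so contributing 0 is dominant for every player. At the Nash equilibrium everyone keeps their 26, and the group total is 10 × 26 = 260.
Each contributed unit returns 7.300 to the group as a whole (0.73 to each of 10 players), which exceeds 1, so the social optimum is full contribution: group total = 7.300 × 260 = 1898.00.
Efficiency loss = 1898.00 − 260 = 1638.00.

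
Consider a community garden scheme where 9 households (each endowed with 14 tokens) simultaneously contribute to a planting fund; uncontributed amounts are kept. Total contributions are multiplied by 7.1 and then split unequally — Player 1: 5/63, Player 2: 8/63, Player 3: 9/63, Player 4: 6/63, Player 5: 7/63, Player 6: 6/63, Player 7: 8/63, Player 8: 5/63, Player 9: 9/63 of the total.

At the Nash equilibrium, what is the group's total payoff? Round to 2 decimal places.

Player j's private return per contributed unit is 7.1 × (j's share). Contributing is weakly dominant for j when that share is at least 1/7.1 = 0.1408, and contributing 0 is dominant otherwise.
Player 3 and Player 9 clear that bar, contributing 14 each; the remaining 7 contribute 0. Total contributed: 28.
The planting fund pays out 7.1 × 28 = 198.80 in total (split across the unequal shares, but the aggregate is all that matters for the group sum).
The 7 free-riders keep 14 each, adding 98. Group total = 98 + 198.80 = 296.80.

296.80 tokens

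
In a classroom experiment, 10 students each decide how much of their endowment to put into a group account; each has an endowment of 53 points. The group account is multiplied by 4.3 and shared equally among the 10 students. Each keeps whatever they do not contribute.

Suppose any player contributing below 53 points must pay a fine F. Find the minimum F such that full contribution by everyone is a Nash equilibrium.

Given the others contribute fully, the best deviation is to contribute 0 (any partial contribution still incurs the fine and gives up units whose private return 0.4300 is below 1).
Deviating from 53 to 0 saves 53 points but forfeits the deviator's share of the drop in the group account: 4.3/10 × 53 = 22.79.
So the deviation gain is 53 − 22.79 = 30.21, and the fine must be at least 30.21 points to wipe it out.

30.21 points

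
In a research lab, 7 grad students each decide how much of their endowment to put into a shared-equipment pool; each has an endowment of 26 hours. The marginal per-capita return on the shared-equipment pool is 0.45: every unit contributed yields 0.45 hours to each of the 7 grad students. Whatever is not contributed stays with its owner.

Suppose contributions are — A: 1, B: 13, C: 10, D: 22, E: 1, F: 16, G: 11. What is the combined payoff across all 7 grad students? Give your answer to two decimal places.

Total contributed: 1 + 13 + 10 + 22 + 1 + 16 + 11 = 74; total kept: 7 × 26 − 74 = 108.
The shared-equipment pool pays out 0.45 × 7 × 74 = 233.10 in aggregate.
Group total = 108 + 233.10 = 341.10.

341.10 hours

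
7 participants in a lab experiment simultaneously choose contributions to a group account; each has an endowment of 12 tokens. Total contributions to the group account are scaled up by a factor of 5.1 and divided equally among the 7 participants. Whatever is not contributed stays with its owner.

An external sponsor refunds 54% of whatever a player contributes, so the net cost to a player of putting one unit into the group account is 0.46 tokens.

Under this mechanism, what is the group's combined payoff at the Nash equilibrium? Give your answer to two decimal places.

Under the mechanism each unit contributed yields (5.1/7) / 0.46 = 1.5839 back to its contributor per unit of net cost, which exceeds 1, making full contribution the dominant choice for everyone.
At the Nash equilibrium everyone contributes 12. Group total payoff = 7 × (12 × 0.54 + 5.1 × 12) = 473.76.

473.76 tokens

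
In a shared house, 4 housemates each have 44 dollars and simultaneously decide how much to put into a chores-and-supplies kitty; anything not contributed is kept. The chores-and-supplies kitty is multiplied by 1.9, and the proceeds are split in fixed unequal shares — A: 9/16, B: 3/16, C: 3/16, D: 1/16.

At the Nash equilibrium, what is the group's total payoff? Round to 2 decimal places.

Each unit j contributes comes back to j as 1.9 × (j's share), so j prefers to contribute only if that share exceeds 1/1.9 = 0.5263; otherwise keeping the unit dominates.
A alone (share 9/16) is above the threshold, contributing 44; the remaining 3 contribute 0. Total contributed: 44.
The chores-and-supplies kitty pays out 1.9 × 44 = 83.60 in total (split across the unequal shares, but the aggregate is all that matters for the group sum).
The 3 free-riders keep 44 each, adding 132. Group total = 132 + 83.60 = 215.60.

215.60 dollars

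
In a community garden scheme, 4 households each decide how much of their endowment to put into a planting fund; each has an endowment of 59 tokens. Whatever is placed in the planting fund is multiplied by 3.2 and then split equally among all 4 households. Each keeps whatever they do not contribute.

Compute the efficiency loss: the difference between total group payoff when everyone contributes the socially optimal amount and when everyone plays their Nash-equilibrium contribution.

519.20 tokens

Each contributed unit returns 3.2/4 = 0.8000 to its contributor — below 1 — so contributing 0 is dominant for every player. At the Nash equilibrium everyone keeps their 59, and the group total is 4 × 59 = 236.
Each contributed unit returns 3.200 to the group as a whole (0.8000 to each of 4 players), which exceeds 1, so the social optimum is full contribution: group total = 3.200 × 236 = 755.20.
Efficiency loss = 755.20 − 236 = 519.20.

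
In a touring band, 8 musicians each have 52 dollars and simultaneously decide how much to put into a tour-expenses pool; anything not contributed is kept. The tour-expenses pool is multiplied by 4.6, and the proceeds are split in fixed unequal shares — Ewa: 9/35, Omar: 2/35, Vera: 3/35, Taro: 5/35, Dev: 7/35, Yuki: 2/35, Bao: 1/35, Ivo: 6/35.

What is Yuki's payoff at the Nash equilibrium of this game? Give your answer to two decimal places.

65.67 dollars

For player j, contributing a unit is worthwhile iff 4.6 × (j's share) ≥ 1, i.e. iff j's share is at least 0.2174.
Only Ewa (9/35) clears that bar, contributing 52; the remaining 7 contribute 0. Total contributed: 52.
Yuki keeps 52 and receives 4.6 × 52 × 2/35 = 13.67 from the tour-expenses pool, for a payoff of 65.67.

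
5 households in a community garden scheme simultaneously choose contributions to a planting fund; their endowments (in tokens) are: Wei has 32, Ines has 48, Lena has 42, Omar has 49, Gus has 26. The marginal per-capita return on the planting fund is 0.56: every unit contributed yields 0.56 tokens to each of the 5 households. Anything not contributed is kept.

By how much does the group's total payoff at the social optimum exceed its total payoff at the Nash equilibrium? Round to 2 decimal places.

The private return per contributed unit is 0.56 < 1 for everyone, so the Nash equilibrium is zero contribution and the group total is Σ E_j = 32 + 48 + 42 + 49 + 26 = 197.
Each contributed unit returns 2.800 to the group, so the social optimum is full contribution by everyone: group total = 2.800 × 197 = 551.60.
Efficiency loss = (2.800 − 1) × 197 = 354.60.

354.60 tokens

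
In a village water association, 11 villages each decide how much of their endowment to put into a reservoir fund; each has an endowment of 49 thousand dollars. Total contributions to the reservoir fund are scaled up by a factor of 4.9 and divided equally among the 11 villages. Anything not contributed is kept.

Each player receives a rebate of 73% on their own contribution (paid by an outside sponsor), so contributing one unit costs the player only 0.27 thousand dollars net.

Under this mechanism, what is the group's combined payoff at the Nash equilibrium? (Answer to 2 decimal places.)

3034.57 thousand dollars

With the mechanism, a contributed unit returns (4.9/11) / 0.27 = 1.6498 per unit of net cost to the contributor — now above 1 — so contributing fully is weakly dominant for every player.
So the Nash equilibrium is full contribution by all 11; the group earns 11 × (49 × 0.73 + 4.9 × 49) = 3034.57.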